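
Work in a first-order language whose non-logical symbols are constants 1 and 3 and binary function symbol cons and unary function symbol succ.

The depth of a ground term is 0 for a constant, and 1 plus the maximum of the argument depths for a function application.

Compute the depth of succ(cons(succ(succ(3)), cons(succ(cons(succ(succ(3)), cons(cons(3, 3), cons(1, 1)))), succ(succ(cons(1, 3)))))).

depth(succ(3)) = 1 + depth(3) = 1 + 0 = 1
depth(succ(succ(3))) = 1 + depth(succ(3)) = 1 + 1 = 2
depth(cons(3, 3)) = 1 + max(0, 0) = 1
depth(cons(1, 1)) = 1 + max(0, 0) = 1
depth(cons(cons(3, 3), cons(1, 1))) = 1 + max(1, 1) = 2
depth(cons(succ(succ(3)), cons(cons(3, 3), cons(1, 1)))) = 1 + max(2, 2) = 3
depth(succ(cons(succ(succ(3)), cons(cons(3, 3), cons(1, 1))))) = 1 + depth(cons(succ(succ(3)), cons(cons(3, 3), cons(1, 1)))) = 1 + 3 = 4
depth(cons(1, 3)) = 1 + max(0, 0) = 1
depth(succ(cons(1, 3))) = 1 + depth(cons(1, 3)) = 1 + 1 = 2
depth(succ(succ(cons(1, 3)))) = 1 + depth(succ(cons(1, 3))) = 1 + 2 = 3
depth(cons(succ(cons(succ(succ(3)), cons(cons(3, 3), cons(1, 1)))), succ(succ(cons(1, 3))))) = 1 + max(4, 3) = 5
depth(cons(succ(succ(3)), cons(succ(cons(succ(succ(3)), cons(cons(3, 3), cons(1, 1)))), succ(succ(cons(1, 3)))))) = 1 + max(2, 5) = 6
depth(succ(cons(succ(succ(3)), cons(succ(cons(succ(succ(3)), cons(cons(3, 3), cons(1, 1)))), succ(succ(cons(1, 3))))))) = 1 + depth(cons(succ(succ(3)), cons(succ(cons(succ(succ(3)), cons(cons(3, 3), cons(1, 1)))), succ(succ(cons(1, 3)))))) = 1 + 6 = 7

7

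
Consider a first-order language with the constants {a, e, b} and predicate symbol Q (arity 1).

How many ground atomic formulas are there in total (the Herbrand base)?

With no function symbols, the Herbrand universe is just the 3 constants.
Ground atoms per predicate: Q: 3.
Herbrand base size = 3 = 3.

3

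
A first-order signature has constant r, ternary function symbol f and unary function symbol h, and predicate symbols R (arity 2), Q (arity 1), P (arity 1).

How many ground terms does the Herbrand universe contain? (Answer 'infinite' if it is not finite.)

infinite

The signature has at least one function symbol (f, arity 3) and at least one constant (r).
Iterating f gives infinitely many distinct ground terms: r, f(r, r, r), f(f(r, r, r), f(r, r, r), f(r, r, r)), ...
So the Herbrand universe is infinite.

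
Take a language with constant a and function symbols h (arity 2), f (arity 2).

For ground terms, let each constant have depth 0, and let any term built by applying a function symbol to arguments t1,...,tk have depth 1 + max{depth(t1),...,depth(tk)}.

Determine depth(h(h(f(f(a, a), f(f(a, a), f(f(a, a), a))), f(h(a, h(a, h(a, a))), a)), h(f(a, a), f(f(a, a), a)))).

6

depth(f(a, a)) = 1 + max(0, 0) = 1
depth(f(f(a, a), a)) = 1 + max(1, 0) = 2
depth(f(f(a, a), f(f(a, a), a))) = 1 + max(1, 2) = 3
depth(f(f(a, a), f(f(a, a), f(f(a, a), a)))) = 1 + max(1, 3) = 4
depth(h(a, a)) = 1 + max(0, 0) = 1
depth(h(a, h(a, a))) = 1 + max(0, 1) = 2
depth(h(a, h(a, h(a, a)))) = 1 + max(0, 2) = 3
depth(f(h(a, h(a, h(a, a))), a)) = 1 + max(3, 0) = 4
depth(h(f(f(a, a), f(f(a, a), f(f(a, a), a))), f(h(a, h(a, h(a, a))), a))) = 1 + max(4, 4) = 5
depth(h(f(a, a), f(f(a, a), a))) = 1 + max(1, 2) = 3
depth(h(h(f(f(a, a), f(f(a, a), f(f(a, a), a))), f(h(a, h(a, h(a, a))), a)), h(f(a, a), f(f(a, a), a)))) = 1 + max(5, 3) = 6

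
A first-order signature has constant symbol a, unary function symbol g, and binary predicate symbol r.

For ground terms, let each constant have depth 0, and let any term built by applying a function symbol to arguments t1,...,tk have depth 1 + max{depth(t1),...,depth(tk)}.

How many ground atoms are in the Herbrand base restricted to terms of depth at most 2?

9

First count ground terms of depth ≤ 2.
Let N_k count ground terms of depth at most k. Each non-constant term of depth ≤ k is some function symbol applied to depth-≤(k−1) arguments, giving N_k = 1 + N_{k-1}.
N_0 = 1
N_1 = 1 + 1 = 2
N_2 = 1 + 2 = 3
So |H| = 3.
Each predicate of arity r yields |H|^r ground atoms (one per choice of an r-tuple from H):
  r: 3^2 = 9
Total ground atoms: 9.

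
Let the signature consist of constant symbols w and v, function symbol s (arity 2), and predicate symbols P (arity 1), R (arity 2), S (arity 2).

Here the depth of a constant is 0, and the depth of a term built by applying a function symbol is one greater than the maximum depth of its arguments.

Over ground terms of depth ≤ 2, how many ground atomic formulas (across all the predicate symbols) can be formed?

2926

First count ground terms of depth ≤ 2.
Count level by level. With function symbols s/2, the terms of depth ≤ k are the 2 constants together with each function applied to depth-≤(k−1) tuples, so N_k = 2 + N_{k-1}^2.
N_0 = 2
N_1 = 2 + 2^2 = 6
N_2 = 2 + 6^2 = 38
So |H| = 38.
For each predicate symbol, the number of ground atoms is |H| raised to its arity; summing:
  P: 38;  R: 38^2 = 1444;  S: 38^2 = 1444
Total ground atoms: 38 + 1444 + 1444 = 2926.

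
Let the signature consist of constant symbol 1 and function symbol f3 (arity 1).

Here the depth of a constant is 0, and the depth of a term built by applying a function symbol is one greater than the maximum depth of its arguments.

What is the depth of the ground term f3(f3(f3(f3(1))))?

depth(f3(1)) = 1 + depth(1) = 1 + 0 = 1
depth(f3(f3(1))) = 1 + depth(f3(1)) = 1 + 1 = 2
depth(f3(f3(f3(1)))) = 1 + depth(f3(f3(1))) = 1 + 2 = 3
depth(f3(f3(f3(f3(1))))) = 1 + depth(f3(f3(f3(1)))) = 1 + 3 = 4

4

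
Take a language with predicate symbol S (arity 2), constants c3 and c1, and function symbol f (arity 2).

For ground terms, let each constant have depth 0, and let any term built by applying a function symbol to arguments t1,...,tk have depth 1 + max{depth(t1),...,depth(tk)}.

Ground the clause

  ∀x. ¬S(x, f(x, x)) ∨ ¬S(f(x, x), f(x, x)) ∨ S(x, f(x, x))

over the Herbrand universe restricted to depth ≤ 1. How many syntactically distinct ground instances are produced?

6

Ground terms of depth ≤ 1:
  Count level by level. With function symbols f/2, the terms of depth ≤ k are the 2 constants together with each function applied to depth-≤(k−1) tuples, so N_k = 2 + N_{k-1}^2.
  N_0 = 2
  N_1 = 2 + 2^2 = 6
  Explicitly: c3, c1, f(c3, c3), f(c3, c1), f(c1, c3), f(c1, c1).
So there are 6 ground terms available for substitution.
The clause has 1 distinct variable (x), which appears in the body. In the free term algebra distinct substitutions yield syntactically distinct ground instances.
Number of ground instances = 6.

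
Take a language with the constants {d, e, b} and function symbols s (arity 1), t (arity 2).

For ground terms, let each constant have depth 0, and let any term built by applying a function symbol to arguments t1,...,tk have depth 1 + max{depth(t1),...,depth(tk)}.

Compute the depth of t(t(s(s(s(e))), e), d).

depth(s(e)) = 1 + depth(e) = 1 + 0 = 1
depth(s(s(e))) = 1 + depth(s(e)) = 1 + 1 = 2
depth(s(s(s(e)))) = 1 + depth(s(s(e))) = 1 + 2 = 3
depth(t(s(s(s(e))), e)) = 1 + max(3, 0) = 4
depth(t(t(s(s(s(e))), e), d)) = 1 + max(4, 0) = 5

5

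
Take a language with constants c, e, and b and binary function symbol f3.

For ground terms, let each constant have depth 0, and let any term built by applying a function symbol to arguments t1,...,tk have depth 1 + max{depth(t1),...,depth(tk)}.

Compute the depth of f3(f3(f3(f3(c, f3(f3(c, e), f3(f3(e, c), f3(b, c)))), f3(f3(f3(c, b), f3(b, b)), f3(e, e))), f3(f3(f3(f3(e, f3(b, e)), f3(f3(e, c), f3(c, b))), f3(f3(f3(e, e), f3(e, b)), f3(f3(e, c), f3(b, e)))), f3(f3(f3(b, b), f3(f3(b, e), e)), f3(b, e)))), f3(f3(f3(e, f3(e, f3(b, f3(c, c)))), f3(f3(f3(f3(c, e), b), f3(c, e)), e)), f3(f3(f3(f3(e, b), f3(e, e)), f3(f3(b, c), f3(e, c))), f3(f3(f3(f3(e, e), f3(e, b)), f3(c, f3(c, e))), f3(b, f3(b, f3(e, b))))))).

depth(f3(c, e)) = 1 + max(0, 0) = 1
depth(f3(e, c)) = 1 + max(0, 0) = 1
depth(f3(b, c)) = 1 + max(0, 0) = 1
depth(f3(f3(e, c), f3(b, c))) = 1 + max(1, 1) = 2
depth(f3(f3(c, e), f3(f3(e, c), f3(b, c)))) = 1 + max(1, 2) = 3
depth(f3(c, f3(f3(c, e), f3(f3(e, c), f3(b, c))))) = 1 + max(0, 3) = 4
depth(f3(c, b)) = 1 + max(0, 0) = 1
depth(f3(b, b)) = 1 + max(0, 0) = 1
depth(f3(f3(c, b), f3(b, b))) = 1 + max(1, 1) = 2
depth(f3(e, e)) = 1 + max(0, 0) = 1
depth(f3(f3(f3(c, b), f3(b, b)), f3(e, e))) = 1 + max(2, 1) = 3
depth(f3(f3(c, f3(f3(c, e), f3(f3(e, c), f3(b, c)))), f3(f3(f3(c, b), f3(b, b)), f3(e, e)))) = 1 + max(4, 3) = 5
depth(f3(b, e)) = 1 + max(0, 0) = 1
depth(f3(e, f3(b, e))) = 1 + max(0, 1) = 2
depth(f3(f3(e, c), f3(c, b))) = 1 + max(1, 1) = 2
depth(f3(f3(e, f3(b, e)), f3(f3(e, c), f3(c, b)))) = 1 + max(2, 2) = 3
depth(f3(e, b)) = 1 + max(0, 0) = 1
depth(f3(f3(e, e), f3(e, b))) = 1 + max(1, 1) = 2
depth(f3(f3(e, c), f3(b, e))) = 1 + max(1, 1) = 2
depth(f3(f3(f3(e, e), f3(e, b)), f3(f3(e, c), f3(b, e)))) = 1 + max(2, 2) = 3
depth(f3(f3(f3(e, f3(b, e)), f3(f3(e, c), f3(c, b))), f3(f3(f3(e, e), f3(e, b)), f3(f3(e, c), f3(b, e))))) = 1 + max(3, 3) = 4
depth(f3(f3(b, e), e)) = 1 + max(1, 0) = 2
depth(f3(f3(b, b), f3(f3(b, e), e))) = 1 + max(1, 2) = 3
depth(f3(f3(f3(b, b), f3(f3(b, e), e)), f3(b, e))) = 1 + max(3, 1) = 4
depth(f3(f3(f3(f3(e, f3(b, e)), f3(f3(e, c), f3(c, b))), f3(f3(f3(e, e), f3(e, b)), f3(f3(e, c), f3(b, e)))), f3(f3(f3(b, b), f3(f3(b, e), e)), f3(b, e)))) = 1 + max(4, 4) = 5
depth(f3(f3(f3(c, f3(f3(c, e), f3(f3(e, c), f3(b, c)))), f3(f3(f3(c, b), f3(b, b)), f3(e, e))), f3(f3(f3(f3(e, f3(b, e)), f3(f3(e, c), f3(c, b))), f3(f3(f3(e, e), f3(e, b)), f3(f3(e, c), f3(b, e)))), f3(f3(f3(b, b), f3(f3(b, e), e)), f3(b, e))))) = 1 + max(5, 5) = 6
depth(f3(c, c)) = 1 + max(0, 0) = 1
depth(f3(b, f3(c, c))) = 1 + max(0, 1) = 2
depth(f3(e, f3(b, f3(c, c)))) = 1 + max(0, 2) = 3
depth(f3(e, f3(e, f3(b, f3(c, c))))) = 1 + max(0, 3) = 4
depth(f3(f3(c, e), b)) = 1 + max(1, 0) = 2
depth(f3(f3(f3(c, e), b), f3(c, e))) = 1 + max(2, 1) = 3
depth(f3(f3(f3(f3(c, e), b), f3(c, e)), e)) = 1 + max(3, 0) = 4
depth(f3(f3(e, f3(e, f3(b, f3(c, c)))), f3(f3(f3(f3(c, e), b), f3(c, e)), e))) = 1 + max(4, 4) = 5
depth(f3(f3(e, b), f3(e, e))) = 1 + max(1, 1) = 2
depth(f3(f3(b, c), f3(e, c))) = 1 + max(1, 1) = 2
depth(f3(f3(f3(e, b), f3(e, e)), f3(f3(b, c), f3(e, c)))) = 1 + max(2, 2) = 3
depth(f3(c, f3(c, e))) = 1 + max(0, 1) = 2
depth(f3(f3(f3(e, e), f3(e, b)), f3(c, f3(c, e)))) = 1 + max(2, 2) = 3
depth(f3(b, f3(e, b))) = 1 + max(0, 1) = 2
depth(f3(b, f3(b, f3(e, b)))) = 1 + max(0, 2) = 3
depth(f3(f3(f3(f3(e, e), f3(e, b)), f3(c, f3(c, e))), f3(b, f3(b, f3(e, b))))) = 1 + max(3, 3) = 4
depth(f3(f3(f3(f3(e, b), f3(e, e)), f3(f3(b, c), f3(e, c))), f3(f3(f3(f3(e, e), f3(e, b)), f3(c, f3(c, e))), f3(b, f3(b, f3(e, b)))))) = 1 + max(3, 4) = 5
depth(f3(f3(f3(e, f3(e, f3(b, f3(c, c)))), f3(f3(f3(f3(c, e), b), f3(c, e)), e)), f3(f3(f3(f3(e, b), f3(e, e)), f3(f3(b, c), f3(e, c))), f3(f3(f3(f3(e, e), f3(e, b)), f3(c, f3(c, e))), f3(b, f3(b, f3(e, b))))))) = 1 + max(5, 5) = 6
depth(f3(f3(f3(f3(c, f3(f3(c, e), f3(f3(e, c), f3(b, c)))), f3(f3(f3(c, b), f3(b, b)), f3(e, e))), f3(f3(f3(f3(e, f3(b, e)), f3(f3(e, c), f3(c, b))), f3(f3(f3(e, e), f3(e, b)), f3(f3(e, c), f3(b, e)))), f3(f3(f3(b, b), f3(f3(b, e), e)), f3(b, e)))), f3(f3(f3(e, f3(e, f3(b, f3(c, c)))), f3(f3(f3(f3(c, e), b), f3(c, e)), e)), f3(f3(f3(f3(e, b), f3(e, e)), f3(f3(b, c), f3(e, c))), f3(f3(f3(f3(e, e), f3(e, b)), f3(c, f3(c, e))), f3(b, f3(b, f3(e, b)))))))) = 1 + max(6, 6) = 7

7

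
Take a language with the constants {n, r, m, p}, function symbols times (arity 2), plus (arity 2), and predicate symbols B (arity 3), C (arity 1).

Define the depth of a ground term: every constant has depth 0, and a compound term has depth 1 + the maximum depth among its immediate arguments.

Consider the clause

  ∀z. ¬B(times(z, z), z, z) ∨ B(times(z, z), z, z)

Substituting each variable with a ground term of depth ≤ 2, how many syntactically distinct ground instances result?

2596

Ground terms of depth ≤ 2:
  Write N_k for the number of ground terms of depth ≤ k. A term of depth ≤ k is either a constant or a function symbol applied to arguments of depth ≤ k−1, so N_k = 4 + N_{k-1}^2 + N_{k-1}^2.
  N_0 = 4
  N_1 = 4 + 4^2 + 4^2 = 36
  N_2 = 4 + 36^2 + 36^2 = 2596
So there are 2596 ground terms available for substitution.
There is 1 variable to instantiate (z),  occurring in at least one literal, so different choices give different ground instances.
Number of ground instances = 2596.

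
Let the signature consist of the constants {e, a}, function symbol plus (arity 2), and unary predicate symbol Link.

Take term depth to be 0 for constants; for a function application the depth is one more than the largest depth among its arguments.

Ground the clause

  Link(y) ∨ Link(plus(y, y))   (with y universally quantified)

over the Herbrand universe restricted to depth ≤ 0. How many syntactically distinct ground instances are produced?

2

Ground terms of depth ≤ 0:
  Write N_k for the number of ground terms of depth ≤ k. A term of depth ≤ k is either a constant or a function symbol applied to arguments of depth ≤ k−1, so N_k = 2 + N_{k-1}^2.
  N_0 = 2
So there are 2 ground terms available for substitution.
There is 1 variable to instantiate (y),  occurring in at least one literal, so different choices give different ground instances.
Number of ground instances = 2.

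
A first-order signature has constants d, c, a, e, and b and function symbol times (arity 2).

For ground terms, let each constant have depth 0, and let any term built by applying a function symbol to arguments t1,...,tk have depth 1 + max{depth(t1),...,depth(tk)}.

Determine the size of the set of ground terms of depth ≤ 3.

Let N_k = |{terms of depth ≤ k}|. Then N_0 = 5 and N_k = 5 + N_{k-1}^2 for k ≥ 1 (one summand per function symbol, arity giving the exponent).
N_0 = 5
N_1 = 5 + 5^2 = 30
N_2 = 5 + 30^2 = 905
N_3 = 5 + 905^2 = 819030

819030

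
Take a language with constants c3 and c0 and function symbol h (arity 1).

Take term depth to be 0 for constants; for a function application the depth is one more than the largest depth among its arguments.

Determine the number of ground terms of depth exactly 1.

Let N_k count ground terms of depth at most k. Each non-constant term of depth ≤ k is some function symbol applied to depth-≤(k−1) arguments, giving N_k = 2 + N_{k-1}.
N_0 = 2
N_1 = 2 + 2 = 4
Terms of depth exactly 1: N_1 − N_0 = 4 − 2 = 2.

2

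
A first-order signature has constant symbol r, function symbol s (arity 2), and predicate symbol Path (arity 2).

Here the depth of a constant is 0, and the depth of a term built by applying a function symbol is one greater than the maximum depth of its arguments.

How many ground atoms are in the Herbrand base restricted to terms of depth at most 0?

First count ground terms of depth ≤ 0.
If N_k denotes the number of depth-≤k ground terms, the 1 constant gives N_0 = 1, and each function symbol of arity r contributes N_{k-1}^r new terms at level k: N_k = 1 + N_{k-1}^2.
N_0 = 1
Explicitly: r.
So |H| = 1.
Each predicate of arity r yields |H|^r ground atoms (one per choice of an r-tuple from H):
  Path: 1^2 = 1
Total ground atoms: 1.

1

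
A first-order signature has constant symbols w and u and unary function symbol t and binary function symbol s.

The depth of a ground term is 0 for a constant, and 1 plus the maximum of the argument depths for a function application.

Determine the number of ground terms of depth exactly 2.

66

Write N_k for the number of ground terms of depth ≤ k. A term of depth ≤ k is either a constant or a function symbol applied to arguments of depth ≤ k−1, so N_k = 2 + N_{k-1} + N_{k-1}^2.
N_0 = 2
N_1 = 2 + 2 + 2^2 = 8
N_2 = 2 + 8 + 8^2 = 74
Terms of depth exactly 2: N_2 − N_1 = 74 − 8 = 66.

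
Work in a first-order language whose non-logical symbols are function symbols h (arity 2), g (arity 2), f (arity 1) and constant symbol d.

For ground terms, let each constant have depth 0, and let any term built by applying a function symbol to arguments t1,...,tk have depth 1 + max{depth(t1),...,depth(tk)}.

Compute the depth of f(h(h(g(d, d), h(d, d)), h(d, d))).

4

depth(g(d, d)) = 1 + max(0, 0) = 1
depth(h(d, d)) = 1 + max(0, 0) = 1
depth(h(g(d, d), h(d, d))) = 1 + max(1, 1) = 2
depth(h(h(g(d, d), h(d, d)), h(d, d))) = 1 + max(2, 1) = 3
depth(f(h(h(g(d, d), h(d, d)), h(d, d)))) = 1 + depth(h(h(g(d, d), h(d, d)), h(d, d))) = 1 + 3 = 4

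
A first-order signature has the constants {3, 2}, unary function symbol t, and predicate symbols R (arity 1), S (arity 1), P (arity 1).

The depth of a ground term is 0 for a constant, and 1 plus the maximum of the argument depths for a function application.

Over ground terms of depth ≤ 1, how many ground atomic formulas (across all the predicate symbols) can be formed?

First count ground terms of depth ≤ 1.
Count level by level. With function symbols t/1, the terms of depth ≤ k are the 2 constants together with each function applied to depth-≤(k−1) tuples, so N_k = 2 + N_{k-1}.
N_0 = 2
N_1 = 2 + 2 = 4
So |H| = 4.
Each predicate of arity r yields |H|^r ground atoms (one per choice of an r-tuple from H):
  R: 4;  S: 4;  P: 4
Total ground atoms: 4 + 4 + 4 = 12.

12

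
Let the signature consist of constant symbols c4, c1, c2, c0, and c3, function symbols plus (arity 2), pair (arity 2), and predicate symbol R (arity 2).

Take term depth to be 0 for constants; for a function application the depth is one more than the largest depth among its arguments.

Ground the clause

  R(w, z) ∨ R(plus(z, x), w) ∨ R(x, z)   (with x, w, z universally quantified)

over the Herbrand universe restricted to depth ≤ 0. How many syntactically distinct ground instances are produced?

125

Ground terms of depth ≤ 0:
  Let N_k count ground terms of depth at most k. Each non-constant term of depth ≤ k is some function symbol applied to depth-≤(k−1) arguments, giving N_k = 5 + N_{k-1}^2 + N_{k-1}^2.
  N_0 = 5
  Explicitly: c4, c1, c2, c0, c3.
So there are 5 ground terms available for substitution.
There are 3 variables to instantiate (x, w, z), each occurring in at least one literal, so different choices give different ground instances.
Number of ground instances = 5^3 = 125.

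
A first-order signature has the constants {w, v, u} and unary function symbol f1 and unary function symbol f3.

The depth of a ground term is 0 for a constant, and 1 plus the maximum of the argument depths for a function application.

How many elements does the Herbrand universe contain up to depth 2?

21

Write N_k for the number of ground terms of depth ≤ k. A term of depth ≤ k is either a constant or a function symbol applied to arguments of depth ≤ k−1, so N_k = 3 + N_{k-1} + N_{k-1}.
N_0 = 3
N_1 = 3 + 3 + 3 = 9
N_2 = 3 + 9 + 9 = 21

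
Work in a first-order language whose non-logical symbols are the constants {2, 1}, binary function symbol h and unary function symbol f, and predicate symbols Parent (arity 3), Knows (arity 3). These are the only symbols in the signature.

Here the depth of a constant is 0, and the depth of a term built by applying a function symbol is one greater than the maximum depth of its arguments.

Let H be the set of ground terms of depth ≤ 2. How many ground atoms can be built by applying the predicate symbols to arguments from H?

810448

First count ground terms of depth ≤ 2.
Write N_k for the number of ground terms of depth ≤ k. A term of depth ≤ k is either a constant or a function symbol applied to arguments of depth ≤ k−1, so N_k = 2 + N_{k-1}^2 + N_{k-1}.
N_0 = 2
N_1 = 2 + 2^2 + 2 = 8
N_2 = 2 + 8^2 + 8 = 74
So |H| = 74.
A ground atom is a predicate applied to a tuple of terms from H, so the count is the sum over predicates of |H|^arity:
  Parent: 74^3 = 405224;  Knows: 74^3 = 405224
Total ground atoms: 405224 + 405224 = 810448.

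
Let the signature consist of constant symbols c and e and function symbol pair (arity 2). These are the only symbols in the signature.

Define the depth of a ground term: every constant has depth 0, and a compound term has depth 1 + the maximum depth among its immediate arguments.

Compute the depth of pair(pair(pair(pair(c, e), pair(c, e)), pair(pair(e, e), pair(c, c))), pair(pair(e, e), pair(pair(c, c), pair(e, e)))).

4

depth(pair(c, e)) = 1 + max(0, 0) = 1
depth(pair(pair(c, e), pair(c, e))) = 1 + max(1, 1) = 2
depth(pair(e, e)) = 1 + max(0, 0) = 1
depth(pair(c, c)) = 1 + max(0, 0) = 1
depth(pair(pair(e, e), pair(c, c))) = 1 + max(1, 1) = 2
depth(pair(pair(pair(c, e), pair(c, e)), pair(pair(e, e), pair(c, c)))) = 1 + max(2, 2) = 3
depth(pair(pair(c, c), pair(e, e))) = 1 + max(1, 1) = 2
depth(pair(pair(e, e), pair(pair(c, c), pair(e, e)))) = 1 + max(1, 2) = 3
depth(pair(pair(pair(pair(c, e), pair(c, e)), pair(pair(e, e), pair(c, c))), pair(pair(e, e), pair(pair(c, c), pair(e, e))))) = 1 + max(3, 3) = 4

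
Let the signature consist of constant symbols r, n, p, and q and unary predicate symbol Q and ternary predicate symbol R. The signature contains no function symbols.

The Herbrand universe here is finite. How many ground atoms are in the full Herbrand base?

68

With no function symbols, the Herbrand universe is just the 4 constants.
Ground atoms per predicate: Q: 4, R: 4^3 = 64.
Herbrand base size = 4 + 64 = 68.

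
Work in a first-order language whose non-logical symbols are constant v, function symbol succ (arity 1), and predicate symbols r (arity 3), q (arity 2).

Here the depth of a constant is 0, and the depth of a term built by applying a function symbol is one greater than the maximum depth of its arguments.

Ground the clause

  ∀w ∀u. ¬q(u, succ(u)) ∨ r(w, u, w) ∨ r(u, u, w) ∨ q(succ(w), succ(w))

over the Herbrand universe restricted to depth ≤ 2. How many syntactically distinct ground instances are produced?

Ground terms of depth ≤ 2:
  If N_k denotes the number of depth-≤k ground terms, the 1 constant gives N_0 = 1, and each function symbol of arity r contributes N_{k-1}^r new terms at level k: N_k = 1 + N_{k-1}.
  N_0 = 1
  N_1 = 1 + 1 = 2
  N_2 = 1 + 2 = 3
  Explicitly: v, succ(v), succ(succ(v)).
So there are 3 ground terms available for substitution.
The clause has 2 distinct variables (w, u), each appearing in the body. In the free term algebra distinct substitutions yield syntactically distinct ground instances.
Number of ground instances = 3^2 = 9.

9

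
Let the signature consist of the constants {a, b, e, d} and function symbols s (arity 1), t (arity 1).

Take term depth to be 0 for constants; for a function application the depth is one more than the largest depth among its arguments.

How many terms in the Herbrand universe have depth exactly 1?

Write N_k for the number of ground terms of depth ≤ k. A term of depth ≤ k is either a constant or a function symbol applied to arguments of depth ≤ k−1, so N_k = 4 + N_{k-1} + N_{k-1}.
N_0 = 4
N_1 = 4 + 4 + 4 = 12
Terms of depth exactly 1: N_1 − N_0 = 12 − 4 = 8.

8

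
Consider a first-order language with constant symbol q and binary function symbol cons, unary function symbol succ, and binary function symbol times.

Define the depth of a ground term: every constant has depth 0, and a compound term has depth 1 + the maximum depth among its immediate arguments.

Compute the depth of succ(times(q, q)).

depth(times(q, q)) = 1 + max(0, 0) = 1
depth(succ(times(q, q))) = 1 + depth(times(q, q)) = 1 + 1 = 2

2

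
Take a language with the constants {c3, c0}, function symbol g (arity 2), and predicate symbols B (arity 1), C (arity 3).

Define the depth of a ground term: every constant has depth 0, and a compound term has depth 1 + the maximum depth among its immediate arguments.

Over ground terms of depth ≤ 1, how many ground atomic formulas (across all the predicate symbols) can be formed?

First count ground terms of depth ≤ 1.
Let N_k = |{terms of depth ≤ k}|. Then N_0 = 2 and N_k = 2 + N_{k-1}^2 for k ≥ 1 (one summand per function symbol, arity giving the exponent).
N_0 = 2
N_1 = 2 + 2^2 = 6
Explicitly: c3, c0, g(c3, c3), g(c3, c0), g(c0, c3), g(c0, c0).
So |H| = 6.
For each predicate symbol, the number of ground atoms is |H| raised to its arity; summing:
  B: 6;  C: 6^3 = 216
Total ground atoms: 6 + 216 = 222.

222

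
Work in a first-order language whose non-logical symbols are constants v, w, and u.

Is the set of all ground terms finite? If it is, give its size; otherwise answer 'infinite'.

There are no function symbols, so every ground term is one of the 3 constants.
The Herbrand universe is {v, w, u}, which is finite with 3 elements.

3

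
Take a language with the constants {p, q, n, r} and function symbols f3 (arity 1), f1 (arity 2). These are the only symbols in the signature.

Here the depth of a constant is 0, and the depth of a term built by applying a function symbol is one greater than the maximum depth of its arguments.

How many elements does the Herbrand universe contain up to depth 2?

Let N_k = |{terms of depth ≤ k}|. Then N_0 = 4 and N_k = 4 + N_{k-1} + N_{k-1}^2 for k ≥ 1 (one summand per function symbol, arity giving the exponent).
N_0 = 4
N_1 = 4 + 4 + 4^2 = 24
N_2 = 4 + 24 + 24^2 = 604

604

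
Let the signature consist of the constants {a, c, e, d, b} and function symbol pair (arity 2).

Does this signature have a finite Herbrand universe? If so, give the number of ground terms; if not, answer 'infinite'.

The signature has at least one function symbol (pair, arity 2) and at least one constant (a).
Iterating pair gives infinitely many distinct ground terms: a, pair(a, a), pair(pair(a, a), pair(a, a)), ...
So the Herbrand universe is infinite.

infinite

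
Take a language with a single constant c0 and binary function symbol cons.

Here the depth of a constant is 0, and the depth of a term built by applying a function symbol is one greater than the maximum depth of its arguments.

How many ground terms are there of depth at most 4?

Let N_k count ground terms of depth at most k. Each non-constant term of depth ≤ k is some function symbol applied to depth-≤(k−1) arguments, giving N_k = 1 + N_{k-1}^2.
N_0 = 1
N_1 = 1 + 1^2 = 2
N_2 = 1 + 2^2 = 5
N_3 = 1 + 5^2 = 26
N_4 = 1 + 26^2 = 677

677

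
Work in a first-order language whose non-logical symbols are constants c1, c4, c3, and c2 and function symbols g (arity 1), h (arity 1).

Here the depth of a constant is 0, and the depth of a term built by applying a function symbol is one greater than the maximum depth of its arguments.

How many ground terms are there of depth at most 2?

28

Let N_k = |{terms of depth ≤ k}|. Then N_0 = 4 and N_k = 4 + N_{k-1} + N_{k-1} for k ≥ 1 (one summand per function symbol, arity giving the exponent).
N_0 = 4
N_1 = 4 + 4 + 4 = 12
N_2 = 4 + 12 + 12 = 28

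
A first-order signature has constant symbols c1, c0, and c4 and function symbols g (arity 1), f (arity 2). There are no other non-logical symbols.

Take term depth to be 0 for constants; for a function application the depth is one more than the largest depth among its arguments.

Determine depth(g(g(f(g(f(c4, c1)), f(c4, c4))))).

5

depth(f(c4, c1)) = 1 + max(0, 0) = 1
depth(g(f(c4, c1))) = 1 + depth(f(c4, c1)) = 1 + 1 = 2
depth(f(c4, c4)) = 1 + max(0, 0) = 1
depth(f(g(f(c4, c1)), f(c4, c4))) = 1 + max(2, 1) = 3
depth(g(f(g(f(c4, c1)), f(c4, c4)))) = 1 + depth(f(g(f(c4, c1)), f(c4, c4))) = 1 + 3 = 4
depth(g(g(f(g(f(c4, c1)), f(c4, c4))))) = 1 + depth(g(f(g(f(c4, c1)), f(c4, c4)))) = 1 + 4 = 5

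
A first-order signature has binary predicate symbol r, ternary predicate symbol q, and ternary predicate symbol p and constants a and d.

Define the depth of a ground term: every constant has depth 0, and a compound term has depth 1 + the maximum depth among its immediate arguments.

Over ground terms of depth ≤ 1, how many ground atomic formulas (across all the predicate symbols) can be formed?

First count ground terms of depth ≤ 1.
With no function symbols every ground term is a constant, so there are exactly 2 ground terms at every depth bound.
N_0 = 2
N_1 = 2
Explicitly: a, d.
So |H| = 2.
Each predicate of arity r yields |H|^r ground atoms (one per choice of an r-tuple from H):
  r: 2^2 = 4;  q: 2^3 = 8;  p: 2^3 = 8
Total ground atoms: 4 + 8 + 8 = 20.

20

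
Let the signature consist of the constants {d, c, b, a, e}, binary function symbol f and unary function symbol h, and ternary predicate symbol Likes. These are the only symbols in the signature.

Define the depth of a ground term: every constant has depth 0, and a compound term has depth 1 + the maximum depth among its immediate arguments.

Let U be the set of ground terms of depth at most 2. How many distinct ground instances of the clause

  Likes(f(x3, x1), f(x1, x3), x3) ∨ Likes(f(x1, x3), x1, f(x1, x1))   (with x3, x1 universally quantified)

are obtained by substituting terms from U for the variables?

1600225

Ground terms of depth ≤ 2:
  Write N_k for the number of ground terms of depth ≤ k. A term of depth ≤ k is either a constant or a function symbol applied to arguments of depth ≤ k−1, so N_k = 5 + N_{k-1}^2 + N_{k-1}.
  N_0 = 5
  N_1 = 5 + 5^2 + 5 = 35
  N_2 = 5 + 35^2 + 35 = 1265
So there are 1265 ground terms available for substitution.
There are 2 variables to instantiate (x3, x1), each occurring in at least one literal, so different choices give different ground instances.
Number of ground instances = 1265^2 = 1600225.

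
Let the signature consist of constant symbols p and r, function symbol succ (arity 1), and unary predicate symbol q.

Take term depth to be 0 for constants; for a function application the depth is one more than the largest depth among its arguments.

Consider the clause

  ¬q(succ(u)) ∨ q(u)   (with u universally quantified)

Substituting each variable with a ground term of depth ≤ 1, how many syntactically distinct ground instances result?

Ground terms of depth ≤ 1:
  Count level by level. With function symbols succ/1, the terms of depth ≤ k are the 2 constants together with each function applied to depth-≤(k−1) tuples, so N_k = 2 + N_{k-1}.
  N_0 = 2
  N_1 = 2 + 2 = 4
  Explicitly: p, r, succ(p), succ(r).
So there are 4 ground terms available for substitution.
The clause has 1 distinct variable (u), which appears in the body. In the free term algebra distinct substitutions yield syntactically distinct ground instances.
Number of ground instances = 4.

4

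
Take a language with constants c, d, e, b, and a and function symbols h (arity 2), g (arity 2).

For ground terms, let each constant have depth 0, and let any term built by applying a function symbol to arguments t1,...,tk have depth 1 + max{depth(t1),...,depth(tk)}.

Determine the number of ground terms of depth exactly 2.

If N_k denotes the number of depth-≤k ground terms, the 5 constants give N_0 = 5, and each function symbol of arity r contributes N_{k-1}^r new terms at level k: N_k = 5 + N_{k-1}^2 + N_{k-1}^2.
N_0 = 5
N_1 = 5 + 5^2 + 5^2 = 55
N_2 = 5 + 55^2 + 55^2 = 6055
Terms of depth exactly 2: N_2 − N_1 = 6055 − 55 = 6000.

6000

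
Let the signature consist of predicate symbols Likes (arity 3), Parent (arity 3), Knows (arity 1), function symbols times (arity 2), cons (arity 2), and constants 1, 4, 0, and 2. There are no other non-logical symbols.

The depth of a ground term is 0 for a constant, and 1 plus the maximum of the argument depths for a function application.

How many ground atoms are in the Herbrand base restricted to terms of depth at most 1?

First count ground terms of depth ≤ 1.
Let N_k count ground terms of depth at most k. Each non-constant term of depth ≤ k is some function symbol applied to depth-≤(k−1) arguments, giving N_k = 4 + N_{k-1}^2 + N_{k-1}^2.
N_0 = 4
N_1 = 4 + 4^2 + 4^2 = 36
So |H| = 36.
Ground atoms are formed by filling each argument slot of a predicate with a term from H, so an r-ary predicate gives |H|^r atoms:
  Likes: 36^3 = 46656;  Parent: 36^3 = 46656;  Knows: 36
Total ground atoms: 46656 + 46656 + 36 = 93348.

93348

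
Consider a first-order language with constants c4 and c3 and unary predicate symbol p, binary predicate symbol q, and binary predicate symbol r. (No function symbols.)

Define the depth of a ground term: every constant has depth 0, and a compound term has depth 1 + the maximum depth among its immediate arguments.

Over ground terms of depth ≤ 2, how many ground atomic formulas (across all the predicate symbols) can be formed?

First count ground terms of depth ≤ 2.
With no function symbols every ground term is a constant, so there are exactly 2 ground terms at every depth bound.
N_0 = 2
N_1 = 2
N_2 = 2
Explicitly: c4, c3.
So |H| = 2.
Ground atoms are formed by filling each argument slot of a predicate with a term from H, so an r-ary predicate gives |H|^r atoms:
  p: 2;  q: 2^2 = 4;  r: 2^2 = 4
Total ground atoms: 2 + 4 + 4 = 10.

10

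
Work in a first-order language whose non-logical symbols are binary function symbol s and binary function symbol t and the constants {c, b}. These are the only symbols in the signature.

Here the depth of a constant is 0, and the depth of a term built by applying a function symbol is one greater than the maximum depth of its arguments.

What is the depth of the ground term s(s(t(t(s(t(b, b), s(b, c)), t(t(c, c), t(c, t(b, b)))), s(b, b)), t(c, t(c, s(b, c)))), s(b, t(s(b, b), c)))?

7

depth(t(b, b)) = 1 + max(0, 0) = 1
depth(s(b, c)) = 1 + max(0, 0) = 1
depth(s(t(b, b), s(b, c))) = 1 + max(1, 1) = 2
depth(t(c, c)) = 1 + max(0, 0) = 1
depth(t(c, t(b, b))) = 1 + max(0, 1) = 2
depth(t(t(c, c), t(c, t(b, b)))) = 1 + max(1, 2) = 3
depth(t(s(t(b, b), s(b, c)), t(t(c, c), t(c, t(b, b))))) = 1 + max(2, 3) = 4
depth(s(b, b)) = 1 + max(0, 0) = 1
depth(t(t(s(t(b, b), s(b, c)), t(t(c, c), t(c, t(b, b)))), s(b, b))) = 1 + max(4, 1) = 5
depth(t(c, s(b, c))) = 1 + max(0, 1) = 2
depth(t(c, t(c, s(b, c)))) = 1 + max(0, 2) = 3
depth(s(t(t(s(t(b, b), s(b, c)), t(t(c, c), t(c, t(b, b)))), s(b, b)), t(c, t(c, s(b, c))))) = 1 + max(5, 3) = 6
depth(t(s(b, b), c)) = 1 + max(1, 0) = 2
depth(s(b, t(s(b, b), c))) = 1 + max(0, 2) = 3
depth(s(s(t(t(s(t(b, b), s(b, c)), t(t(c, c), t(c, t(b, b)))), s(b, b)), t(c, t(c, s(b, c)))), s(b, t(s(b, b), c)))) = 1 + max(6, 3) = 7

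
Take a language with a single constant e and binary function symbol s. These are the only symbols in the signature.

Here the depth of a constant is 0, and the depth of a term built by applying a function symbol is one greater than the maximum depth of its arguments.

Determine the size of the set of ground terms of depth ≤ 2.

5

Let N_k count ground terms of depth at most k. Each non-constant term of depth ≤ k is some function symbol applied to depth-≤(k−1) arguments, giving N_k = 1 + N_{k-1}^2.
N_0 = 1
N_1 = 1 + 1^2 = 2
N_2 = 1 + 2^2 = 5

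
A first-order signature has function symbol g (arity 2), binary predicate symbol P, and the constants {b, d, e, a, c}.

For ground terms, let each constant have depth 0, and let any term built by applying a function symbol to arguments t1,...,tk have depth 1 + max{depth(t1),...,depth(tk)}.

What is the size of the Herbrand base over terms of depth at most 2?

819025

First count ground terms of depth ≤ 2.
Write N_k for the number of ground terms of depth ≤ k. A term of depth ≤ k is either a constant or a function symbol applied to arguments of depth ≤ k−1, so N_k = 5 + N_{k-1}^2.
N_0 = 5
N_1 = 5 + 5^2 = 30
N_2 = 5 + 30^2 = 905
So |H| = 905.
For each predicate symbol, the number of ground atoms is |H| raised to its arity; summing:
  P: 905^2 = 819025
Total ground atoms: 819025.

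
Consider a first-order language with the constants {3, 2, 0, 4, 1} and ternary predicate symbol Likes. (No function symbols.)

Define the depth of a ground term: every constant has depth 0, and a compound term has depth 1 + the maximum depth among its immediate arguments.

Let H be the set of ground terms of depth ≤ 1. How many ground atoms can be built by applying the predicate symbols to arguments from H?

First count ground terms of depth ≤ 1.
With no function symbols every ground term is a constant, so there are exactly 5 ground terms at every depth bound.
N_0 = 5
N_1 = 5
So |H| = 5.
Ground atoms are formed by filling each argument slot of a predicate with a term from H, so an r-ary predicate gives |H|^r atoms:
  Likes: 5^3 = 125
Total ground atoms: 125.

125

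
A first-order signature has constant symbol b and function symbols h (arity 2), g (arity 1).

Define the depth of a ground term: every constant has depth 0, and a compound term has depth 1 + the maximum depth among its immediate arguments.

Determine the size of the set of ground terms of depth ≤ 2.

Let N_k count ground terms of depth at most k. Each non-constant term of depth ≤ k is some function symbol applied to depth-≤(k−1) arguments, giving N_k = 1 + N_{k-1}^2 + N_{k-1}.
N_0 = 1
N_1 = 1 + 1^2 + 1 = 3
N_2 = 1 + 3^2 + 3 = 13

13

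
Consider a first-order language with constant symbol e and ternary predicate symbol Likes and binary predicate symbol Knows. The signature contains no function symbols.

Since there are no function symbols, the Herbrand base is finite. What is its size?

2

With no function symbols, the Herbrand universe is just the 1 constant.
Ground atoms per predicate: Likes: 1^3 = 1, Knows: 1^2 = 1.
Herbrand base size = 1 + 1 = 2.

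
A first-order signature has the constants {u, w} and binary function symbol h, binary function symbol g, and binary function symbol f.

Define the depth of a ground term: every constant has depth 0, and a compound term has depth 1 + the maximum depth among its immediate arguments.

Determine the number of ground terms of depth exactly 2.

576

Count level by level. With function symbols h/2, g/2, f/2, the terms of depth ≤ k are the 2 constants together with each function applied to depth-≤(k−1) tuples, so N_k = 2 + N_{k-1}^2 + N_{k-1}^2 + N_{k-1}^2.
N_0 = 2
N_1 = 2 + 2^2 + 2^2 + 2^2 = 14
N_2 = 2 + 14^2 + 14^2 + 14^2 = 590
Terms of depth exactly 2: N_2 − N_1 = 590 − 14 = 576.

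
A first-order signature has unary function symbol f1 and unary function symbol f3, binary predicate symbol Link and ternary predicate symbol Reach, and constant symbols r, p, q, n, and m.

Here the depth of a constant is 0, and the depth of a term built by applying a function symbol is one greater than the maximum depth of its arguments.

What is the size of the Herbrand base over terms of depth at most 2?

44100

First count ground terms of depth ≤ 2.
Let N_k count ground terms of depth at most k. Each non-constant term of depth ≤ k is some function symbol applied to depth-≤(k−1) arguments, giving N_k = 5 + N_{k-1} + N_{k-1}.
N_0 = 5
N_1 = 5 + 5 + 5 = 15
N_2 = 5 + 15 + 15 = 35
So |H| = 35.
Each predicate of arity r yields |H|^r ground atoms (one per choice of an r-tuple from H):
  Link: 35^2 = 1225;  Reach: 35^3 = 42875
Total ground atoms: 1225 + 42875 = 44100.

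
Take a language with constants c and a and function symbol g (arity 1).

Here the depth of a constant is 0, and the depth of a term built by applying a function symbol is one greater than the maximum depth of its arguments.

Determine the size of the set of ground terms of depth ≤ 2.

Let N_k = |{terms of depth ≤ k}|. Then N_0 = 2 and N_k = 2 + N_{k-1} for k ≥ 1 (one summand per function symbol, arity giving the exponent).
N_0 = 2
N_1 = 2 + 2 = 4
N_2 = 2 + 4 = 6
Explicitly: c, a, g(c), g(a), g(g(c)), g(g(a)).

6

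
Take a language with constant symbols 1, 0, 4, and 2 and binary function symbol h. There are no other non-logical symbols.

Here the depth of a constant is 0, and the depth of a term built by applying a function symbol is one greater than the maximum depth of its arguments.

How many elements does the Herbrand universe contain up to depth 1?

20

Count level by level. With function symbols h/2, the terms of depth ≤ k are the 4 constants together with each function applied to depth-≤(k−1) tuples, so N_k = 4 + N_{k-1}^2.
N_0 = 4
N_1 = 4 + 4^2 = 20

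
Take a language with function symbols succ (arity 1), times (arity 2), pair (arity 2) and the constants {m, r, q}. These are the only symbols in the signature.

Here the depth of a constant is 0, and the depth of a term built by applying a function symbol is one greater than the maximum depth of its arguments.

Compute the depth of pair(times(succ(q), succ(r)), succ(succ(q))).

depth(succ(q)) = 1 + depth(q) = 1 + 0 = 1
depth(succ(r)) = 1 + depth(r) = 1 + 0 = 1
depth(times(succ(q), succ(r))) = 1 + max(1, 1) = 2
depth(succ(succ(q))) = 1 + depth(succ(q)) = 1 + 1 = 2
depth(pair(times(succ(q), succ(r)), succ(succ(q)))) = 1 + max(2, 2) = 3

3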